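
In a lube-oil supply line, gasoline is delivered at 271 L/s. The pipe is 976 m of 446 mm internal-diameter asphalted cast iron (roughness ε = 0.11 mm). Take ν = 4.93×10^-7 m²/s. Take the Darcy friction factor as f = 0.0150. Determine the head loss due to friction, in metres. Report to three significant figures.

V = 4Q/(πD²) = 4·0.271/(π·0.446²) = 1.735 m/s
h_f = f(L/D)V²/(2g) = 0.01500·(976/0.446)·1.735²/(2·9.81) = 5.034 m

h_f ≈ 5.03 m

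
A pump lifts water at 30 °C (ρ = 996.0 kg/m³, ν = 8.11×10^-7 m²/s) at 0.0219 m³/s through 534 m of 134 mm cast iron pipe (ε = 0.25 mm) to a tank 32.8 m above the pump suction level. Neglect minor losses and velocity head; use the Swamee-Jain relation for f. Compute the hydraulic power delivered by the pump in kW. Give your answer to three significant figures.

P_hyd ≈ 9.52 kW

V = 4Q/(πD²) = 1.553 m/s; Re = 2.57×10^5; ε/D = 0.00187; f = 0.02389
h_f = f(L/D)V²/2g = 11.70 m
Total head H = z + h_f = 32.8 + 11.70 = 44.50 m
P_hyd = ρgQH = 996.0·9.81·0.0219·44.50 = 9.522 kW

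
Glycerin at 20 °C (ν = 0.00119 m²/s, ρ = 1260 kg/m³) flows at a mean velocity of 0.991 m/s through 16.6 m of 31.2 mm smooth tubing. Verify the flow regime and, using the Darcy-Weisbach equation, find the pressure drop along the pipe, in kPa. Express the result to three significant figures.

Re = VD/ν = 0.991·0.03120/0.00119 = 26.0 → laminar (Re < 2300)
f = 64/Re = 2.463
h_f = f(L/D)V²/(2g) = 2.463·(16.6/0.03120)·0.991²/(2·9.81) = 65.60 m
Δp = ρg·h_f = 1260·9.81·65.60 = 810.8 kPa

Δp ≈ 811 kPa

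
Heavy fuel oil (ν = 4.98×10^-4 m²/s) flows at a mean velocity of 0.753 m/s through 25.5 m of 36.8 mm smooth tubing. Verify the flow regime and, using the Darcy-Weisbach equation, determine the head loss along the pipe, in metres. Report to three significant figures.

Re = VD/ν = 0.753·0.03680/4.98×10^-4 = 55.6 → laminar (Re < 2300)
f = 64/Re = 1.150
h_f = f(L/D)V²/(2g) = 1.150·(25.5/0.03680)·0.753²/(2·9.81) = 23.03 m

h_f ≈ 23.0 m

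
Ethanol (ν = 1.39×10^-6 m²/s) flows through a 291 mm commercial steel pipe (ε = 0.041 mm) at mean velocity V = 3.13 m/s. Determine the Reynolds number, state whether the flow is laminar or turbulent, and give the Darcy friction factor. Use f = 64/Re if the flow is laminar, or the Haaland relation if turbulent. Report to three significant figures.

Re ≈ 6.55×10^5; turbulent; f ≈ 0.0143

Re = VD/ν = 3.130·0.291/1.39×10^-6 = 6.55×10^5
Re > 4000 → turbulent; ε/D = 1.41×10^-4
Haaland: f = 0.01434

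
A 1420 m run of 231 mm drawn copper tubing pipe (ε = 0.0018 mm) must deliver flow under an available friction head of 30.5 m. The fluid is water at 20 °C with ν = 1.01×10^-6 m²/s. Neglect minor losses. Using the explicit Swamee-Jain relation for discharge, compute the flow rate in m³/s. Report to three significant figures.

Swamee-Jain (Type II): Q = -0.965·√(gD⁵h_f/L)·ln[ε/(3.7D) + √(3.17ν²L/(gD³h_f))]
√(gD⁵h_f/L) = √(9.81·0.231⁵·30.5/1420) = 0.01177
ε/(3.7D) = 2.11×10^-6; √(3.17ν²L/(gD³h_f)) = 3.53×10^-5
Q = -0.965·0.01177·ln(3.739×10^-5) = 0.1158 m³/s
Check: V = 2.76 m/s, Re = 6.32×10^5, f = 0.01270, h_f = 30.4 m ≈ 30.5 m ✓

Q ≈ 0.116 m³/s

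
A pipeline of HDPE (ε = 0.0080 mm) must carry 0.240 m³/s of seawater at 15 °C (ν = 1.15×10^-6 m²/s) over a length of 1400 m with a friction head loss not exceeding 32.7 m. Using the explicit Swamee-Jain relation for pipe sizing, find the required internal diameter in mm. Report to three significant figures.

D ≈ 305 mm

Swamee-Jain (Type III): D = 0.66·[ε^1.25·(LQ²/(gh_f))^4.75 + ν·Q^9.4·(L/(gh_f))^5.2]^0.04
LQ²/(gh_f) = 0.2514; L/(gh_f) = 4.364
Term 1 = ε^1.25·(…)^4.75 = 6.03×10^-10; Term 2 = ν·Q^9.4·(…)^5.2 = 3.65×10^-9
D = 0.66·(6.03×10^-10 + 3.65×10^-9)^0.04 = 0.3053 m = 305 mm
Check: V = 3.28 m/s, Re = 8.70×10^5, f = 0.01245, h_f = 31.3 m ≈ 32.7 m ✓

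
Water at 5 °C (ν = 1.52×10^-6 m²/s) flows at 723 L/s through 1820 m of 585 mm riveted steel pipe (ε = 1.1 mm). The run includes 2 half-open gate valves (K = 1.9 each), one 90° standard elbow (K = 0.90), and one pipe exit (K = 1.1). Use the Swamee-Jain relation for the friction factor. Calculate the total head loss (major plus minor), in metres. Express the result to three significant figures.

H_L ≈ 28.9 m

V = 4Q/(πD²) = 2.690 m/s; V²/2g = 0.3688 m
Re = 1.04×10^6, ε/D = 0.00188 → f = 0.02330 (Swamee-Jain)
Major: h_f = f(L/D)·V²/2g = 0.02330·3111·0.3688 = 26.74 m
Minor: ΣK = 5.80; h_m = ΣK·V²/2g = 2.139 m
Total H_L = 26.74 + 2.139 = 28.87 m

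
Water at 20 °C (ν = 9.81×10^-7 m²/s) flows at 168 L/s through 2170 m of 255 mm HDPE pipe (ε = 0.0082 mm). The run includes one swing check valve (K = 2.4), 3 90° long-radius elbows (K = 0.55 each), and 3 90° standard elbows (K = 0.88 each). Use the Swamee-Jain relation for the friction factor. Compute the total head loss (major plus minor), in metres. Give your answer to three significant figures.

V = 4Q/(πD²) = 3.290 m/s; V²/2g = 0.5515 m
Re = 8.55×10^5, ε/D = 3.22×10^-5 → f = 0.01259 (Swamee-Jain)
Major: h_f = f(L/D)·V²/2g = 0.01259·8510·0.5515 = 59.10 m
Minor: ΣK = 6.69; h_m = ΣK·V²/2g = 3.690 m
Total H_L = 59.10 + 3.690 = 62.79 m

H_L ≈ 62.8 m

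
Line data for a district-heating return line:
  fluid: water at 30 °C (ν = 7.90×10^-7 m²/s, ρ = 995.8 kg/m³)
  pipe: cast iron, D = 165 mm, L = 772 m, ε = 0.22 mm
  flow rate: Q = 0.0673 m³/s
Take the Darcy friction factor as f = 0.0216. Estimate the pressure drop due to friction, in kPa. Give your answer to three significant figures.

V = 4Q/(πD²) = 4·0.0673/(π·0.165²) = 3.147 m/s
h_f = f(L/D)V²/(2g) = 0.02160·(772/0.165)·3.147²/(2·9.81) = 51.03 m
Δp = ρg·h_f = 995.8·9.81·51.03 = 498.5 kPa

Δp ≈ 498 kPa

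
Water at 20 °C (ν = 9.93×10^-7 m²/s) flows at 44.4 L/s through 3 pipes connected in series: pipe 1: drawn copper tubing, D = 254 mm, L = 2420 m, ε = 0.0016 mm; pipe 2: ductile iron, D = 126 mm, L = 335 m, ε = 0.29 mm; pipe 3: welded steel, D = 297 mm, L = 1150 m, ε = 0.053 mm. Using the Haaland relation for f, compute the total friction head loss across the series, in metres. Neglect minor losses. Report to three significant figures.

H ≈ 49.5 m

Pipe 1: V = 0.8762 m/s, Re = 2.24×10^5, ε/D = 6.30×10^-6, f = 0.01520, h_1 = f(L/D)V²/2g = 5.667 m
Pipe 2: V = 3.561 m/s, Re = 4.52×10^5, ε/D = 0.00230, f = 0.02469, h_2 = f(L/D)V²/2g = 42.43 m
Pipe 3: V = 0.6409 m/s, Re = 1.92×10^5, ε/D = 1.78×10^-4, f = 0.01683, h_3 = f(L/D)V²/2g = 1.364 m
Series → Q common, losses add: H = Σh = 49.46 m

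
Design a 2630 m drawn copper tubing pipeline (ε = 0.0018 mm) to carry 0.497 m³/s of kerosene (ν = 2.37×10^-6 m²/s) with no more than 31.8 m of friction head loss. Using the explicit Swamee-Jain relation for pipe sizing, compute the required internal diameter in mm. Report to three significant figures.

D ≈ 471 mm

Swamee-Jain (Type III): D = 0.66·[ε^1.25·(LQ²/(gh_f))^4.75 + ν·Q^9.4·(L/(gh_f))^5.2]^0.04
LQ²/(gh_f) = 2.082; L/(gh_f) = 8.431
Term 1 = ε^1.25·(…)^4.75 = 2.15×10^-6; Term 2 = ν·Q^9.4·(…)^5.2 = 2.16×10^-4
D = 0.66·(2.15×10^-6 + 2.16×10^-4)^0.04 = 0.4711 m = 471 mm
Check: V = 2.85 m/s, Re = 5.67×10^5, f = 0.01287, h_f = 29.8 m ≈ 31.8 m ✓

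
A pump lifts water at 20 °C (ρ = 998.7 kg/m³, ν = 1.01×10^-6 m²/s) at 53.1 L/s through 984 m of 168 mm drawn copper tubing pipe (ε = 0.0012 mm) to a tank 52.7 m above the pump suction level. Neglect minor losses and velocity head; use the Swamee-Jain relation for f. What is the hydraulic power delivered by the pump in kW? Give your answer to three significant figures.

V = 4Q/(πD²) = 2.395 m/s; Re = 3.98×10^5; ε/D = 7.14×10^-6; f = 0.01374
h_f = f(L/D)V²/2g = 23.54 m
Total head H = z + h_f = 52.7 + 23.54 = 76.24 m
P_hyd = ρgQH = 998.7·9.81·0.0531·76.24 = 39.66 kW

P_hyd ≈ 39.7 kW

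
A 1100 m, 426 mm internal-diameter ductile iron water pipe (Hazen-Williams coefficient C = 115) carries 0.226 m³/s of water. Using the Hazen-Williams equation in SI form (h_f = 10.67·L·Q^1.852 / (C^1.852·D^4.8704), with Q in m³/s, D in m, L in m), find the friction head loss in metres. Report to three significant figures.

h_f ≈ 7.28 m

h_f = 10.67·1100·0.226^1.852 / (115^1.852·0.426^4.8704) = 7.276 m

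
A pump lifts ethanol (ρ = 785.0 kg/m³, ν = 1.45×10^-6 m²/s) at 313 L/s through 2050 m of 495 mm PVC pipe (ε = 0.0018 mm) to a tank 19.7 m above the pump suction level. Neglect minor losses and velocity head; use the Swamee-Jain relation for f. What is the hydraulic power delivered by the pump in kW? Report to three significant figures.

P_hyd ≈ 64.9 kW

V = 4Q/(πD²) = 1.626 m/s; Re = 5.55×10^5; ε/D = 3.64×10^-6; f = 0.01291
h_f = f(L/D)V²/2g = 7.210 m
Total head H = z + h_f = 19.7 + 7.210 = 26.91 m
P_hyd = ρgQH = 785.0·9.81·0.313·26.91 = 64.86 kW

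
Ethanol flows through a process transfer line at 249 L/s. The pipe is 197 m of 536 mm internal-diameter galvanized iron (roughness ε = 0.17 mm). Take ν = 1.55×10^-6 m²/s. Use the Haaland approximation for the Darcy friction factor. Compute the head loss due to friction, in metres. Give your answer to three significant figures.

h_f ≈ 0.379 m

V = 4Q/(πD²) = 4·0.249/(π·0.536²) = 1.104 m/s
Re = VD/ν = 1.104·0.536/1.55×10^-6 = 3.82×10^5 → turbulent
ε/D = 0.17/536 = 3.17×10^-4
Haaland: f = 0.01659
h_f = f(L/D)V²/(2g) = 0.01659·(197/0.536)·1.104²/(2·9.81) = 0.3786 m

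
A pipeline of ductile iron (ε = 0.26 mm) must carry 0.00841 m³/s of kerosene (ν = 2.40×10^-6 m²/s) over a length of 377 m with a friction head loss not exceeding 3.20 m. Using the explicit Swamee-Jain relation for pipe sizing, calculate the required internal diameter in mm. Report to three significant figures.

D ≈ 115 mm

Swamee-Jain (Type III): D = 0.66·[ε^1.25·(LQ²/(gh_f))^4.75 + ν·Q^9.4·(L/(gh_f))^5.2]^0.04
LQ²/(gh_f) = 8.494×10^-4; L/(gh_f) = 12.01
Term 1 = ε^1.25·(…)^4.75 = 8.55×10^-20; Term 2 = ν·Q^9.4·(…)^5.2 = 3.07×10^-20
D = 0.66·(8.55×10^-20 + 3.07×10^-20)^0.04 = 0.1154 m = 115 mm
Check: V = 0.804 m/s, Re = 3.87×10^4, f = 0.02806, h_f = 3.02 m ≈ 3.20 m ✓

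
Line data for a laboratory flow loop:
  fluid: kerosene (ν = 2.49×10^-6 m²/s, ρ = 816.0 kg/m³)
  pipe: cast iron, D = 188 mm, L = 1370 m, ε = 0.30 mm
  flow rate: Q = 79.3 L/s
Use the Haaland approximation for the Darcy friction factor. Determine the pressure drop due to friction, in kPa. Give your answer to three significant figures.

V = 4Q/(πD²) = 4·0.0793/(π·0.188²) = 2.857 m/s
Re = VD/ν = 2.857·0.188/2.49×10^-6 = 2.16×10^5 → turbulent
ε/D = 0.30/188 = 0.00160
Haaland: f = 0.02297
h_f = f(L/D)V²/(2g) = 0.02297·(1370/0.188)·2.857²/(2·9.81) = 69.62 m
Δp = ρg·h_f = 816.0·9.81·69.62 = 557.3 kPa

Δp ≈ 557 kPa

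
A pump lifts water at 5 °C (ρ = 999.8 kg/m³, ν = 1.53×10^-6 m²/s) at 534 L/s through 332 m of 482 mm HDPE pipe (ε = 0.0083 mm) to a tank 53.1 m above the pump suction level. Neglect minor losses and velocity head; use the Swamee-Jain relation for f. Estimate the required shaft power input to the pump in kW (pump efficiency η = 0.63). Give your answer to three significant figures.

V = 4Q/(πD²) = 2.927 m/s; Re = 9.22×10^5; ε/D = 1.72×10^-5; f = 0.01216
h_f = f(L/D)V²/2g = 3.657 m
Total head H = z + h_f = 53.1 + 3.657 = 56.76 m
P_hyd = ρgQH = 999.8·9.81·0.534·56.76 = 297.3 kW
P_shaft = P_hyd/η = 297.3/0.63 = 471.8 kW

P_shaft ≈ 472 kW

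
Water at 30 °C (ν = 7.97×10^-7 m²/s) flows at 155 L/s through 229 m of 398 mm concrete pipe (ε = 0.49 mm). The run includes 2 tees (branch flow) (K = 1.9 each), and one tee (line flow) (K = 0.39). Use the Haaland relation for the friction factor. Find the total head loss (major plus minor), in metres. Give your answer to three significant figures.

H_L ≈ 1.29 m

V = 4Q/(πD²) = 1.246 m/s; V²/2g = 0.07911 m
Re = 6.22×10^5, ε/D = 0.00123 → f = 0.02108 (Haaland)
Major: h_f = f(L/D)·V²/2g = 0.02108·575.4·0.07911 = 0.9593 m
Minor: ΣK = 4.19; h_m = ΣK·V²/2g = 0.3315 m
Total H_L = 0.9593 + 0.3315 = 1.291 m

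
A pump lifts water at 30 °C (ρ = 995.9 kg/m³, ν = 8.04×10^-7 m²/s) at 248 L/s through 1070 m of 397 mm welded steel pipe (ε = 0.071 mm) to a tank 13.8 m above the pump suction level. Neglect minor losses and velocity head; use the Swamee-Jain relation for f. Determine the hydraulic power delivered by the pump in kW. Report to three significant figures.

P_hyd ≈ 52.9 kW

V = 4Q/(πD²) = 2.003 m/s; Re = 9.89×10^5; ε/D = 1.79×10^-4; f = 0.01454
h_f = f(L/D)V²/2g = 8.018 m
Total head H = z + h_f = 13.8 + 8.018 = 21.82 m
P_hyd = ρgQH = 995.9·9.81·0.248·21.82 = 52.86 kW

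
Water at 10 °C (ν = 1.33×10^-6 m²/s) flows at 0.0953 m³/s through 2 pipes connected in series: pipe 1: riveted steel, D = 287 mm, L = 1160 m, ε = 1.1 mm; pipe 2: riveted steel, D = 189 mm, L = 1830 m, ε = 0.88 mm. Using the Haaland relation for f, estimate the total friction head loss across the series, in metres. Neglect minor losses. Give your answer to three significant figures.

H ≈ 183 m

Pipe 1: V = 1.473 m/s, Re = 3.18×10^5, ε/D = 0.00383, f = 0.02844, h_1 = f(L/D)V²/2g = 12.72 m
Pipe 2: V = 3.397 m/s, Re = 4.83×10^5, ε/D = 0.00466, f = 0.02997, h_2 = f(L/D)V²/2g = 170.7 m
Series → Q common, losses add: H = Σh = 183.4 m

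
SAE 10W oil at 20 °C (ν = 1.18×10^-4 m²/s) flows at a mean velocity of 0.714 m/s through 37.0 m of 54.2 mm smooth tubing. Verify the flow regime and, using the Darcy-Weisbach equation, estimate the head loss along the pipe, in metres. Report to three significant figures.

h_f ≈ 3.46 m

Re = VD/ν = 0.714·0.05420/1.18×10^-4 = 328 → laminar (Re < 2300)
f = 64/Re = 0.1951
h_f = f(L/D)V²/(2g) = 0.1951·(37.0/0.05420)·0.714²/(2·9.81) = 3.462 m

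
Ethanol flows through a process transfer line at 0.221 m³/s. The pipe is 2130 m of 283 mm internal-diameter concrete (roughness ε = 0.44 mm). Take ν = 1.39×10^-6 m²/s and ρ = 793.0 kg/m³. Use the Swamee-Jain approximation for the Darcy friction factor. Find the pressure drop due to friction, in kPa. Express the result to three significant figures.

V = 4Q/(πD²) = 4·0.221/(π·0.283²) = 3.513 m/s
Re = VD/ν = 3.513·0.283/1.39×10^-6 = 7.15×10^5 → turbulent
ε/D = 0.44/283 = 0.00155
Swamee-Jain: f = 0.02233
h_f = f(L/D)V²/(2g) = 0.02233·(2130/0.283)·3.513²/(2·9.81) = 105.8 m
Δp = ρg·h_f = 793.0·9.81·105.8 = 822.7 kPa

Δp ≈ 823 kPa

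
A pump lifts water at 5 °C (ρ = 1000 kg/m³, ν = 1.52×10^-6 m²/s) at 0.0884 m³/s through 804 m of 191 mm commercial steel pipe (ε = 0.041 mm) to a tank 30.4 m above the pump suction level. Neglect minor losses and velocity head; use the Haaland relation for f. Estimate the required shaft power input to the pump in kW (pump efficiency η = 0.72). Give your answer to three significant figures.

P_shaft ≈ 75.4 kW

V = 4Q/(πD²) = 3.085 m/s; Re = 3.88×10^5; ε/D = 2.15×10^-4; f = 0.01577
h_f = f(L/D)V²/2g = 32.20 m
Total head H = z + h_f = 30.4 + 32.20 = 62.60 m
P_hyd = ρgQH = 1000·9.81·0.0884·62.60 = 54.29 kW
P_shaft = P_hyd/η = 54.29/0.72 = 75.40 kW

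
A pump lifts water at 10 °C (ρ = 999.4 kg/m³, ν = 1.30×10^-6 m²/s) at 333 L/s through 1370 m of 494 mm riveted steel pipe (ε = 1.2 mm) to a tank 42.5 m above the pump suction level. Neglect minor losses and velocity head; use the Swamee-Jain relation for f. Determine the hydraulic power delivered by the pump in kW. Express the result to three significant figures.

P_hyd ≈ 174 kW

V = 4Q/(πD²) = 1.737 m/s; Re = 6.60×10^5; ε/D = 0.00243; f = 0.02502
h_f = f(L/D)V²/2g = 10.67 m
Total head H = z + h_f = 42.5 + 10.67 = 53.17 m
P_hyd = ρgQH = 999.4·9.81·0.333·53.17 = 173.6 kW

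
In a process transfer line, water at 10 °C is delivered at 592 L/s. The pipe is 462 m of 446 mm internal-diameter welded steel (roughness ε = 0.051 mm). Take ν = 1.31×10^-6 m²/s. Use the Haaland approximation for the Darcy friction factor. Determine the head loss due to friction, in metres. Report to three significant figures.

V = 4Q/(πD²) = 4·0.592/(π·0.446²) = 3.789 m/s
Re = VD/ν = 3.789·0.446/1.31×10^-6 = 1.29×10^6 → turbulent
ε/D = 0.051/446 = 1.14×10^-4
Haaland: f = 0.01330
h_f = f(L/D)V²/(2g) = 0.01330·(462/0.446)·3.789²/(2·9.81) = 10.08 m

h_f ≈ 10.1 m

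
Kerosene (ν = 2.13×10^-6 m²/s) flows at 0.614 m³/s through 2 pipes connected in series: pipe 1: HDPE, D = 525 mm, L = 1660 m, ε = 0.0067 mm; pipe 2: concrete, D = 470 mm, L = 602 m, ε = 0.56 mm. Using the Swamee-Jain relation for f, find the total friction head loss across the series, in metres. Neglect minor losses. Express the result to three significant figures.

Pipe 1: V = 2.836 m/s, Re = 6.99×10^5, ε/D = 1.28×10^-5, f = 0.01259, h_1 = f(L/D)V²/2g = 16.32 m
Pipe 2: V = 3.539 m/s, Re = 7.81×10^5, ε/D = 0.00119, f = 0.02094, h_2 = f(L/D)V²/2g = 17.12 m
Series → Q common, losses add: H = Σh = 33.44 m

H ≈ 33.4 m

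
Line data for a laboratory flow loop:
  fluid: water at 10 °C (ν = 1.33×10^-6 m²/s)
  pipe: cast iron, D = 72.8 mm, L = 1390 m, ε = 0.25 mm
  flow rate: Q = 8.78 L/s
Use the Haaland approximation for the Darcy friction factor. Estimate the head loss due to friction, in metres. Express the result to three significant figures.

V = 4Q/(πD²) = 4·0.00878/(π·0.0728²) = 2.109 m/s
Re = VD/ν = 2.109·0.0728/1.33×10^-6 = 1.15×10^5 → turbulent
ε/D = 0.25/72.8 = 0.00343
Haaland: f = 0.02818
h_f = f(L/D)V²/(2g) = 0.02818·(1390/0.0728)·2.109²/(2·9.81) = 122.0 m

h_f ≈ 122 m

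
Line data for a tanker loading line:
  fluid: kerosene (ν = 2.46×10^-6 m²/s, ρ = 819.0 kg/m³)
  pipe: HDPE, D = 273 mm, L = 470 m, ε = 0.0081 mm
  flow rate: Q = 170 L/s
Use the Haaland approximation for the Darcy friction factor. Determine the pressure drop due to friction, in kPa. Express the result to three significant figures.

V = 4Q/(πD²) = 4·0.170/(π·0.273²) = 2.904 m/s
Re = VD/ν = 2.904·0.273/2.46×10^-6 = 3.22×10^5 → turbulent
ε/D = 0.0081/273 = 2.97×10^-5
Haaland: f = 0.01442
h_f = f(L/D)V²/(2g) = 0.01442·(470/0.273)·2.904²/(2·9.81) = 10.67 m
Δp = ρg·h_f = 819.0·9.81·10.67 = 85.73 kPa

Δp ≈ 85.7 kPa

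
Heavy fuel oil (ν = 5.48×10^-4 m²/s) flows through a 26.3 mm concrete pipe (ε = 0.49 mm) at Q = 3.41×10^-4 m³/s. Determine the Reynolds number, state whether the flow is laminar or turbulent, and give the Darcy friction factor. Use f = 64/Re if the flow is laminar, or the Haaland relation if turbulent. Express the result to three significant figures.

V = 4Q/(πD²) = 0.6277 m/s
Re = VD/ν = 0.6277·0.0263/5.48×10^-4 = 30.1
Re < 2300 → laminar → f = 64/Re = 2.124

Re ≈ 30.1; laminar; f = 64/Re ≈ 2.12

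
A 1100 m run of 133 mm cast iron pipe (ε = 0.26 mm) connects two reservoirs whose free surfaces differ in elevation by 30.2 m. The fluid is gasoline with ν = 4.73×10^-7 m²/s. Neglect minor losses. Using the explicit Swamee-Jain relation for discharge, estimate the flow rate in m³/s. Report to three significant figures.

Swamee-Jain (Type II): Q = -0.965·√(gD⁵h_f/L)·ln[ε/(3.7D) + √(3.17ν²L/(gD³h_f))]
√(gD⁵h_f/L) = √(9.81·0.133⁵·30.2/1100) = 0.003348
ε/(3.7D) = 5.28×10^-4; √(3.17ν²L/(gD³h_f)) = 3.35×10^-5
Q = -0.965·0.003348·ln(5.618×10^-4) = 0.02418 m³/s
Check: V = 1.74 m/s, Re = 4.89×10^5, f = 0.02377, h_f = 30.4 m ≈ 30.2 m ✓

Q ≈ 0.0242 m³/s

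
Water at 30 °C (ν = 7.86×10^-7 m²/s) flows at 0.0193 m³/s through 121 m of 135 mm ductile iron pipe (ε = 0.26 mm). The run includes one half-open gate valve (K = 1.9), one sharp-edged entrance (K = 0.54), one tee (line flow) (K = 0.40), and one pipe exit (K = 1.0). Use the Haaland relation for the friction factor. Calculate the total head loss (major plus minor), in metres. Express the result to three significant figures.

V = 4Q/(πD²) = 1.348 m/s; V²/2g = 0.09266 m
Re = 2.32×10^5, ε/D = 0.00193 → f = 0.02393 (Haaland)
Major: h_f = f(L/D)·V²/2g = 0.02393·896.3·0.09266 = 1.988 m
Minor: ΣK = 3.84; h_m = ΣK·V²/2g = 0.3558 m
Total H_L = 1.988 + 0.3558 = 2.344 m

H_L ≈ 2.34 m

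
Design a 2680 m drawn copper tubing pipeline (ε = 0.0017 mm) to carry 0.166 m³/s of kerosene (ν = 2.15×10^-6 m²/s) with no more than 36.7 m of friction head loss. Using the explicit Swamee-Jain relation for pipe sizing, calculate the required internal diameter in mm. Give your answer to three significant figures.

Swamee-Jain (Type III): D = 0.66·[ε^1.25·(LQ²/(gh_f))^4.75 + ν·Q^9.4·(L/(gh_f))^5.2]^0.04
LQ²/(gh_f) = 0.2051; L/(gh_f) = 7.444
Term 1 = ε^1.25·(…)^4.75 = 3.31×10^-11; Term 2 = ν·Q^9.4·(…)^5.2 = 3.43×10^-9
D = 0.66·(3.31×10^-11 + 3.43×10^-9)^0.04 = 0.3028 m = 303 mm
Check: V = 2.31 m/s, Re = 3.25×10^5, f = 0.01423, h_f = 34.1 m ≈ 36.7 m ✓

D ≈ 303 mm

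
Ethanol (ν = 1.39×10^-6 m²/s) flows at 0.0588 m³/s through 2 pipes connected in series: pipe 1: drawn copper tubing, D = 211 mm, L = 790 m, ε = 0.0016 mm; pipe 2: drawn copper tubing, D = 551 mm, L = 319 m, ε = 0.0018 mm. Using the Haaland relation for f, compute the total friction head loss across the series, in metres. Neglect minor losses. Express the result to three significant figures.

H ≈ 8.04 m

Pipe 1: V = 1.682 m/s, Re = 2.55×10^5, ε/D = 7.58×10^-6, f = 0.01484, h_1 = f(L/D)V²/2g = 8.008 m
Pipe 2: V = 0.2466 m/s, Re = 9.78×10^4, ε/D = 3.27×10^-6, f = 0.01792, h_2 = f(L/D)V²/2g = 0.03215 m
Series → Q common, losses add: H = Σh = 8.040 m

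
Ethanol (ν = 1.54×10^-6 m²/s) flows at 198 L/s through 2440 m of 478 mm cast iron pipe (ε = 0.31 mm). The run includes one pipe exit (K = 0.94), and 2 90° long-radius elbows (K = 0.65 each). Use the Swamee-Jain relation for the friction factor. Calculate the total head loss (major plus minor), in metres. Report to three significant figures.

V = 4Q/(πD²) = 1.103 m/s; V²/2g = 0.06205 m
Re = 3.42×10^5, ε/D = 6.49×10^-4 → f = 0.01899 (Swamee-Jain)
Major: h_f = f(L/D)·V²/2g = 0.01899·5105·0.06205 = 6.014 m
Minor: ΣK = 2.24; h_m = ΣK·V²/2g = 0.1390 m
Total H_L = 6.014 + 0.1390 = 6.153 m

H_L ≈ 6.15 m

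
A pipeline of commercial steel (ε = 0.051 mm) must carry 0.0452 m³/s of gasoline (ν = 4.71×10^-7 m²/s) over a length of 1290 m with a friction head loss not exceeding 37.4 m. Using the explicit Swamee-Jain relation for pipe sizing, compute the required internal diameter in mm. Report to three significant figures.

Swamee-Jain (Type III): D = 0.66·[ε^1.25·(LQ²/(gh_f))^4.75 + ν·Q^9.4·(L/(gh_f))^5.2]^0.04
LQ²/(gh_f) = 0.007183; L/(gh_f) = 3.516
Term 1 = ε^1.25·(…)^4.75 = 2.83×10^-16; Term 2 = ν·Q^9.4·(…)^5.2 = 7.43×10^-17
D = 0.66·(2.83×10^-16 + 7.43×10^-17)^0.04 = 0.1591 m = 159 mm
Check: V = 2.27 m/s, Re = 7.68×10^5, f = 0.01613, h_f = 34.5 m ≈ 37.4 m ✓

D ≈ 159 mm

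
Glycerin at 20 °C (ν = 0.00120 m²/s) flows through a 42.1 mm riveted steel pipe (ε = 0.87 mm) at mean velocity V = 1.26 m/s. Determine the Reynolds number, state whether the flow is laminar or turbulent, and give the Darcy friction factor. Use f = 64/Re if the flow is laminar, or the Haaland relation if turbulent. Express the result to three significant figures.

Re ≈ 44.2; laminar; f = 64/Re ≈ 1.45

Re = VD/ν = 1.260·0.0421/0.00120 = 44.2
Re < 2300 → laminar → f = 64/Re = 1.448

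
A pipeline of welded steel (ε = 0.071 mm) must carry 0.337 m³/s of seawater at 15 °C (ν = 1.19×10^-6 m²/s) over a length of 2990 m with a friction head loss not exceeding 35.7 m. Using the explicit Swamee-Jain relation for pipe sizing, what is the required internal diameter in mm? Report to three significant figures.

D ≈ 414 mm

Swamee-Jain (Type III): D = 0.66·[ε^1.25·(LQ²/(gh_f))^4.75 + ν·Q^9.4·(L/(gh_f))^5.2]^0.04
LQ²/(gh_f) = 0.9696; L/(gh_f) = 8.538
Term 1 = ε^1.25·(…)^4.75 = 5.63×10^-6; Term 2 = ν·Q^9.4·(…)^5.2 = 3.01×10^-6
D = 0.66·(5.63×10^-6 + 3.01×10^-6)^0.04 = 0.4140 m = 414 mm
Check: V = 2.50 m/s, Re = 8.71×10^5, f = 0.01458, h_f = 33.6 m ≈ 35.7 m ✓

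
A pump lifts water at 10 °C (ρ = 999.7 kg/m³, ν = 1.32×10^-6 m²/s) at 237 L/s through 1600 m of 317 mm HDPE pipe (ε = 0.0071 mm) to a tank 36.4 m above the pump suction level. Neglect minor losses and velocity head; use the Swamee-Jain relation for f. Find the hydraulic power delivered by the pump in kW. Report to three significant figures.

P_hyd ≈ 153 kW

V = 4Q/(πD²) = 3.003 m/s; Re = 7.21×10^5; ε/D = 2.24×10^-5; f = 0.01271
h_f = f(L/D)V²/2g = 29.48 m
Total head H = z + h_f = 36.4 + 29.48 = 65.88 m
P_hyd = ρgQH = 999.7·9.81·0.237·65.88 = 153.1 kW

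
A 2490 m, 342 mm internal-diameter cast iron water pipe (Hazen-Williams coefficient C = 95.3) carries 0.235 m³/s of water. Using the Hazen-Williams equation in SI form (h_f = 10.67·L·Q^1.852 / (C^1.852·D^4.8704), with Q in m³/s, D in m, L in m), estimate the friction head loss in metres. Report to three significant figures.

h_f ≈ 73.1 m

h_f = 10.67·2490·0.235^1.852 / (95.3^1.852·0.342^4.8704) = 73.08 m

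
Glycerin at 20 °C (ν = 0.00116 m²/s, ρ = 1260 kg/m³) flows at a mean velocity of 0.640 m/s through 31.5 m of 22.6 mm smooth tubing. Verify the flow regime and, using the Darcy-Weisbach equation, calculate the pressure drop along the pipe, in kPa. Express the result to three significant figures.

Re = VD/ν = 0.640·0.02260/0.00116 = 12.5 → laminar (Re < 2300)
f = 64/Re = 5.133
h_f = f(L/D)V²/(2g) = 5.133·(31.5/0.02260)·0.640²/(2·9.81) = 149.4 m
Δp = ρg·h_f = 1260·9.81·149.4 = 1846 kPa

Δp ≈ 1850 kPa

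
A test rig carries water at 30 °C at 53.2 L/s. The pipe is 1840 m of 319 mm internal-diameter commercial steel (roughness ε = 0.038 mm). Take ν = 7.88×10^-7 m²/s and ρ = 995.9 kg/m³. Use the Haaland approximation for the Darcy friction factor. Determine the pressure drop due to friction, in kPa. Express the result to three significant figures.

V = 4Q/(πD²) = 4·0.0532/(π·0.319²) = 0.6656 m/s
Re = VD/ν = 0.6656·0.319/7.88×10^-7 = 2.69×10^5 → turbulent
ε/D = 0.038/319 = 1.19×10^-4
Haaland: f = 0.01562
h_f = f(L/D)V²/(2g) = 0.01562·(1840/0.319)·0.6656²/(2·9.81) = 2.035 m
Δp = ρg·h_f = 995.9·9.81·2.035 = 19.88 kPa

Δp ≈ 19.9 kPa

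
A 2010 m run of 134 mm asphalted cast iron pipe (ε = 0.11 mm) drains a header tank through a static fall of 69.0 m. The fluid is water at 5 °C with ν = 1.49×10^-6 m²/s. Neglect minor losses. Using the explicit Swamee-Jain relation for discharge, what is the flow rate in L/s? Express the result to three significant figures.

Q ≈ 29.7 L/s

Swamee-Jain (Type II): Q = -0.965·√(gD⁵h_f/L)·ln[ε/(3.7D) + √(3.17ν²L/(gD³h_f))]
√(gD⁵h_f/L) = √(9.81·0.134⁵·69.0/2010) = 0.003814
ε/(3.7D) = 2.22×10^-4; √(3.17ν²L/(gD³h_f)) = 9.32×10^-5
Q = -0.965·0.003814·ln(3.151×10^-4) = 0.02968 m³/s
Check: V = 2.10 m/s, Re = 1.89×10^5, f = 0.02053, h_f = 69.5 m ≈ 69.0 m ✓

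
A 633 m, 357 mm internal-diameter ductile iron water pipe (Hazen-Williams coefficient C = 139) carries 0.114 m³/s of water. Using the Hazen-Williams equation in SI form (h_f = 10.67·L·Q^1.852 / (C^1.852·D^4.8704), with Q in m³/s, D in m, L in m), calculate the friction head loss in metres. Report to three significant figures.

h_f = 10.67·633·0.114^1.852 / (139^1.852·0.357^4.8704) = 1.962 m

h_f ≈ 1.96 m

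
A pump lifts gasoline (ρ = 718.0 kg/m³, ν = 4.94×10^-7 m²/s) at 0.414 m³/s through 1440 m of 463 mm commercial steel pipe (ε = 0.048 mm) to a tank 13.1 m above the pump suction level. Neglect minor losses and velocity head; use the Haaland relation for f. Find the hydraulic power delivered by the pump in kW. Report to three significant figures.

P_hyd ≈ 73.7 kW

V = 4Q/(πD²) = 2.459 m/s; Re = 2.30×10^6; ε/D = 1.04×10^-4; f = 0.01272
h_f = f(L/D)V²/2g = 12.19 m
Total head H = z + h_f = 13.1 + 12.19 = 25.29 m
P_hyd = ρgQH = 718.0·9.81·0.414·25.29 = 73.74 kW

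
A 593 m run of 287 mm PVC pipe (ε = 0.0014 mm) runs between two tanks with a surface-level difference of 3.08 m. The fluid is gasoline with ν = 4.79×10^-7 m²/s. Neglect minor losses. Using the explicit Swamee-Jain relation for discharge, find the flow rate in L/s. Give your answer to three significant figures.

Q ≈ 102 L/s

Swamee-Jain (Type II): Q = -0.965·√(gD⁵h_f/L)·ln[ε/(3.7D) + √(3.17ν²L/(gD³h_f))]
√(gD⁵h_f/L) = √(9.81·0.287⁵·3.08/593) = 0.009961
ε/(3.7D) = 1.32×10^-6; √(3.17ν²L/(gD³h_f)) = 2.46×10^-5
Q = -0.965·0.009961·ln(2.589×10^-5) = 0.1015 m³/s
Check: V = 1.57 m/s, Re = 9.40×10^5, f = 0.01185, h_f = 3.07 m ≈ 3.08 m ✓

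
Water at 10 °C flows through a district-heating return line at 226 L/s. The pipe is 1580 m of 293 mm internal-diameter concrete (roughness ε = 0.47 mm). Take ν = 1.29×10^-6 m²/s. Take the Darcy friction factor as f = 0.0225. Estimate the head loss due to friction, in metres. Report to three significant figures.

V = 4Q/(πD²) = 4·0.226/(π·0.293²) = 3.352 m/s
h_f = f(L/D)V²/(2g) = 0.02250·(1580/0.293)·3.352²/(2·9.81) = 69.48 m

h_f ≈ 69.5 m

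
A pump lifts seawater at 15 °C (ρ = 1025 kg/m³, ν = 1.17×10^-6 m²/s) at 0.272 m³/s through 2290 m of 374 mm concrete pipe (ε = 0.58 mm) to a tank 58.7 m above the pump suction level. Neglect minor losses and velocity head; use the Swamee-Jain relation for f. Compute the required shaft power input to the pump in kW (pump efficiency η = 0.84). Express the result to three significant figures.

V = 4Q/(πD²) = 2.476 m/s; Re = 7.91×10^5; ε/D = 0.00155; f = 0.02229
h_f = f(L/D)V²/2g = 42.63 m
Total head H = z + h_f = 58.7 + 42.63 = 101.3 m
P_hyd = ρgQH = 1025·9.81·0.272·101.3 = 277.2 kW
P_shaft = P_hyd/η = 277.2/0.84 = 329.9 kW

P_shaft ≈ 330 kW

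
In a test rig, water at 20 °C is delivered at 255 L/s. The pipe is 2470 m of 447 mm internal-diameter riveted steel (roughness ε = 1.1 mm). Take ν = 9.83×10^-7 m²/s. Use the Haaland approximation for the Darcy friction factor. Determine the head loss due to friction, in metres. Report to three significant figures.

V = 4Q/(πD²) = 4·0.255/(π·0.447²) = 1.625 m/s
Re = VD/ν = 1.625·0.447/9.83×10^-7 = 7.39×10^5 → turbulent
ε/D = 1.1/447 = 0.00246
Haaland: f = 0.02501
h_f = f(L/D)V²/(2g) = 0.02501·(2470/0.447)·1.625²/(2·9.81) = 18.60 m

h_f ≈ 18.6 m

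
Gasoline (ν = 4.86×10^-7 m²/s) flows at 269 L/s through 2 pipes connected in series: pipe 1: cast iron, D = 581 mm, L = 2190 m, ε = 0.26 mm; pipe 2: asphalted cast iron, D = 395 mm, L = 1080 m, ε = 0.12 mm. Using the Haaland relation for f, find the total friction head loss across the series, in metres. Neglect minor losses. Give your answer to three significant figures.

H ≈ 13.6 m

Pipe 1: V = 1.015 m/s, Re = 1.21×10^6, ε/D = 4.48×10^-4, f = 0.01672, h_1 = f(L/D)V²/2g = 3.307 m
Pipe 2: V = 2.195 m/s, Re = 1.78×10^6, ε/D = 3.04×10^-4, f = 0.01537, h_2 = f(L/D)V²/2g = 10.32 m
Series → Q common, losses add: H = Σh = 13.63 m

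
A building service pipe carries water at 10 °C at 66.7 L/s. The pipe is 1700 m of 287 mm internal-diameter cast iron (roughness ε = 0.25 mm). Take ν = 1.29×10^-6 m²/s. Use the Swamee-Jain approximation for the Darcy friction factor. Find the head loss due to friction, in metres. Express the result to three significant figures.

V = 4Q/(πD²) = 4·0.0667/(π·0.287²) = 1.031 m/s
Re = VD/ν = 1.031·0.287/1.29×10^-6 = 2.29×10^5 → turbulent
ε/D = 0.25/287 = 8.71×10^-4
Swamee-Jain: f = 0.02049
h_f = f(L/D)V²/(2g) = 0.02049·(1700/0.287)·1.031²/(2·9.81) = 6.576 m

h_f ≈ 6.58 m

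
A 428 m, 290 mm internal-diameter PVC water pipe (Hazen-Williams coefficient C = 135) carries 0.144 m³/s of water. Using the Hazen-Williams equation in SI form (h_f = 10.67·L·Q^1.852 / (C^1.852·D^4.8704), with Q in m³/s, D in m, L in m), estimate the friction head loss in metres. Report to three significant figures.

h_f ≈ 5.94 m

h_f = 10.67·428·0.144^1.852 / (135^1.852·0.290^4.8704) = 5.941 m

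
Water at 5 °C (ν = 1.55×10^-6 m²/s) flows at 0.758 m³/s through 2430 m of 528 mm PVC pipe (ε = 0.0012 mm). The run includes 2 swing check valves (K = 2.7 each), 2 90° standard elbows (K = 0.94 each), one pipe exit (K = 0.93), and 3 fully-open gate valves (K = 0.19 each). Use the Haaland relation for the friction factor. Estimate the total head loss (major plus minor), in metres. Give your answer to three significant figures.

H_L ≈ 37.2 m

V = 4Q/(πD²) = 3.462 m/s; V²/2g = 0.6108 m
Re = 1.18×10^6, ε/D = 2.27×10^-6 → f = 0.01131 (Haaland)
Major: h_f = f(L/D)·V²/2g = 0.01131·4602·0.6108 = 31.80 m
Minor: ΣK = 8.78; h_m = ΣK·V²/2g = 5.363 m
Total H_L = 31.80 + 5.363 = 37.16 m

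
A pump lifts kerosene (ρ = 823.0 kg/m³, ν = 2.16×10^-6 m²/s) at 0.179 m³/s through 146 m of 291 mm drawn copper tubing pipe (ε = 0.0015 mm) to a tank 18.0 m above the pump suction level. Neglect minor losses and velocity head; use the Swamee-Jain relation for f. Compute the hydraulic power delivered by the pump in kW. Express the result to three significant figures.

V = 4Q/(πD²) = 2.691 m/s; Re = 3.63×10^5; ε/D = 5.15×10^-6; f = 0.01395
h_f = f(L/D)V²/2g = 2.583 m
Total head H = z + h_f = 18.0 + 2.583 = 20.58 m
P_hyd = ρgQH = 823.0·9.81·0.179·20.58 = 29.75 kW

P_hyd ≈ 29.7 kW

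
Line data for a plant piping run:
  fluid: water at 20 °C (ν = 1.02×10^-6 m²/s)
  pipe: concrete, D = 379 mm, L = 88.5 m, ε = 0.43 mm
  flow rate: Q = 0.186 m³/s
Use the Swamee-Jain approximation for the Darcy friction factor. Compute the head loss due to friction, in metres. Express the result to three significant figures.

V = 4Q/(πD²) = 4·0.186/(π·0.379²) = 1.649 m/s
Re = VD/ν = 1.649·0.379/1.02×10^-6 = 6.13×10^5 → turbulent
ε/D = 0.43/379 = 0.00113
Swamee-Jain: f = 0.02081
h_f = f(L/D)V²/(2g) = 0.02081·(88.5/0.379)·1.649²/(2·9.81) = 0.6733 m

h_f ≈ 0.673 m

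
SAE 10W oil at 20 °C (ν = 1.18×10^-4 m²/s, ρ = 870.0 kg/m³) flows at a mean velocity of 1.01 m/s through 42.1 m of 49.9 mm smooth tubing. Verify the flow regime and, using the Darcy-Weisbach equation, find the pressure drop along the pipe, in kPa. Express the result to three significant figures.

Re = VD/ν = 1.01·0.04990/1.18×10^-4 = 427 → laminar (Re < 2300)
f = 64/Re = 0.1498
h_f = f(L/D)V²/(2g) = 0.1498·(42.1/0.04990)·1.01²/(2·9.81) = 6.573 m
Δp = ρg·h_f = 870.0·9.81·6.573 = 56.10 kPa

Δp ≈ 56.1 kPa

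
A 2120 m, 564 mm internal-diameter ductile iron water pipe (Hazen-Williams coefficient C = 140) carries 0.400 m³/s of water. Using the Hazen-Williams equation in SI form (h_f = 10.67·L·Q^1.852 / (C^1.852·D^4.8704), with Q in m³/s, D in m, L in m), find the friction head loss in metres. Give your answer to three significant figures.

h_f ≈ 7.15 m

h_f = 10.67·2120·0.400^1.852 / (140^1.852·0.564^4.8704) = 7.149 m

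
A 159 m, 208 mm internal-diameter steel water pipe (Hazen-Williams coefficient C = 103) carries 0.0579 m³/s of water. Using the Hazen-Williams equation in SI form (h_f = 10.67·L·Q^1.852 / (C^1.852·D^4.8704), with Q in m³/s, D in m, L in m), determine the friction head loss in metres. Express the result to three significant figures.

h_f = 10.67·159·0.0579^1.852 / (103^1.852·0.208^4.8704) = 3.401 m

h_f ≈ 3.40 m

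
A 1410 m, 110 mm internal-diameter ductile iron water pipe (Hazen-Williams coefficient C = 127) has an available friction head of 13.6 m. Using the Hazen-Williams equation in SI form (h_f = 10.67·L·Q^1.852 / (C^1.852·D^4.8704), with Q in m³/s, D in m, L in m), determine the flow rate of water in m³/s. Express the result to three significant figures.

Q ≈ 0.00870 m³/s

Rearranging: Q = [h_f·C^1.852·D^4.8704 / (10.67·L)]^(1/1.852)
Q = [13.6·127^1.852·0.110^4.8704 / (10.67·1410)]^0.540 = 0.008696 m³/s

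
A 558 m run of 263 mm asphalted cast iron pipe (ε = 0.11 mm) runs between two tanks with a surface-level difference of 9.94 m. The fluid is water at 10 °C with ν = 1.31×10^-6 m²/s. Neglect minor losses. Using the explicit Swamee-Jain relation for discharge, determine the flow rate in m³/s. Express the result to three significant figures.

Q ≈ 0.126 m³/s

Swamee-Jain (Type II): Q = -0.965·√(gD⁵h_f/L)·ln[ε/(3.7D) + √(3.17ν²L/(gD³h_f))]
√(gD⁵h_f/L) = √(9.81·0.263⁵·9.94/558) = 0.01483
ε/(3.7D) = 1.13×10^-4; √(3.17ν²L/(gD³h_f)) = 4.14×10^-5
Q = -0.965·0.01483·ln(1.544×10^-4) = 0.1256 m³/s
Check: V = 2.31 m/s, Re = 4.64×10^5, f = 0.01732, h_f = 10.0 m ≈ 9.94 m ✓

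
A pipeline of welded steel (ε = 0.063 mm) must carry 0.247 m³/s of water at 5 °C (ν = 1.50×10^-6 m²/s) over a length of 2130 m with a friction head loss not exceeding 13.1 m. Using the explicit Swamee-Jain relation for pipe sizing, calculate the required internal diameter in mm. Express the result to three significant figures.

Swamee-Jain (Type III): D = 0.66·[ε^1.25·(LQ²/(gh_f))^4.75 + ν·Q^9.4·(L/(gh_f))^5.2]^0.04
LQ²/(gh_f) = 1.011; L/(gh_f) = 16.57
Term 1 = ε^1.25·(…)^4.75 = 5.92×10^-6; Term 2 = ν·Q^9.4·(…)^5.2 = 6.43×10^-6
D = 0.66·(5.92×10^-6 + 6.43×10^-6)^0.04 = 0.4200 m = 420 mm
Check: V = 1.78 m/s, Re = 4.99×10^5, f = 0.01502, h_f = 12.3 m ≈ 13.1 m ✓

D ≈ 420 mm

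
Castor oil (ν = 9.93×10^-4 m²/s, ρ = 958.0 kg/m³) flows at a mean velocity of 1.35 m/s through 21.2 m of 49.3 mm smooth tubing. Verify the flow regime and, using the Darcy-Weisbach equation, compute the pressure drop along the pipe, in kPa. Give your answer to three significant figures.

Re = VD/ν = 1.35·0.04930/9.93×10^-4 = 67.0 → laminar (Re < 2300)
f = 64/Re = 0.9549
h_f = f(L/D)V²/(2g) = 0.9549·(21.2/0.04930)·1.35²/(2·9.81) = 38.14 m
Δp = ρg·h_f = 958.0·9.81·38.14 = 358.5 kPa

Δp ≈ 358 kPa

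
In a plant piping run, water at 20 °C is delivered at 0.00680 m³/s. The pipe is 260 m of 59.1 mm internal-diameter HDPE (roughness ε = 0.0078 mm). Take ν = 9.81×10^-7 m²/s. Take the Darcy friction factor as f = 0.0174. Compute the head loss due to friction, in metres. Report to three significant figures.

h_f ≈ 24.0 m

V = 4Q/(πD²) = 4·0.00680/(π·0.0591²) = 2.479 m/s
h_f = f(L/D)V²/(2g) = 0.01740·(260/0.0591)·2.479²/(2·9.81) = 23.97 m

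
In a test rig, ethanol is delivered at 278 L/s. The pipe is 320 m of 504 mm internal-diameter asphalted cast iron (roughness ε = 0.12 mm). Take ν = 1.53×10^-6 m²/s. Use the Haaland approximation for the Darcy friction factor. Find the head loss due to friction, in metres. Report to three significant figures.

V = 4Q/(πD²) = 4·0.278/(π·0.504²) = 1.393 m/s
Re = VD/ν = 1.393·0.504/1.53×10^-6 = 4.59×10^5 → turbulent
ε/D = 0.12/504 = 2.38×10^-4
Haaland: f = 0.01574
h_f = f(L/D)V²/(2g) = 0.01574·(320/0.504)·1.393²/(2·9.81) = 0.9889 m

h_f ≈ 0.989 m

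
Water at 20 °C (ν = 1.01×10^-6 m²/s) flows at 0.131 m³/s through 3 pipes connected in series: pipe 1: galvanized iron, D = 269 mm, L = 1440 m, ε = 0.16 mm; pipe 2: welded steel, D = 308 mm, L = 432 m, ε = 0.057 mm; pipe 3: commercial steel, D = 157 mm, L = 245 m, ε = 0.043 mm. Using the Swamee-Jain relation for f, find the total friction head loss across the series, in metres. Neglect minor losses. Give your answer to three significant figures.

Pipe 1: V = 2.305 m/s, Re = 6.14×10^5, ε/D = 5.95×10^-4, f = 0.01819, h_1 = f(L/D)V²/2g = 26.37 m
Pipe 2: V = 1.758 m/s, Re = 5.36×10^5, ε/D = 1.85×10^-4, f = 0.01528, h_2 = f(L/D)V²/2g = 3.376 m
Pipe 3: V = 6.767 m/s, Re = 1.05×10^6, ε/D = 2.74×10^-4, f = 0.01548, h_3 = f(L/D)V²/2g = 56.39 m
Series → Q common, losses add: H = Σh = 86.13 m

H ≈ 86.1 m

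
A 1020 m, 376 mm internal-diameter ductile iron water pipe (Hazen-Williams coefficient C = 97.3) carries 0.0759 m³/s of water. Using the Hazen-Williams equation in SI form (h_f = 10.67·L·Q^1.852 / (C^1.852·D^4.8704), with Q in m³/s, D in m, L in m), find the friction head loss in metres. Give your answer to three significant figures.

h_f = 10.67·1020·0.0759^1.852 / (97.3^1.852·0.376^4.8704) = 2.239 m

h_f ≈ 2.24 m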